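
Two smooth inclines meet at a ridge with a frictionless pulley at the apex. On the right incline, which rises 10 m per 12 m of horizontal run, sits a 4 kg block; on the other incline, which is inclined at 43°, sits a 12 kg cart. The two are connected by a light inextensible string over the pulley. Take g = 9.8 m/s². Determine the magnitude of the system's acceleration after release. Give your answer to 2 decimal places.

3.44 m/s²

Resolve each weight along its own incline: the 4 kg mass has component 4 × 9.8 × sin 39.81° = 25.095 N down its slope, and the 12 kg mass has 12 × 9.8 × sin 43° = 80.203 N down its slope.
The 12 kg side's 80.203 N exceeds the other side's 25.095 N, so that mass slides down and the 4 kg mass slides up. Taking that direction as positive, Newton's second law for the whole system gives 80.203 − 25.095 = (4 + 12) a, so a = 55.108 / 16 = 3.4442 m/s².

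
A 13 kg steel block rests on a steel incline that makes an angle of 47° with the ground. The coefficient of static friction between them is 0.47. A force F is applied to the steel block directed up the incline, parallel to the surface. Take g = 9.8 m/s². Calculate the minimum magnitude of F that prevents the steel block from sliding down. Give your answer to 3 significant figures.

52.3 N

The normal force is N = mg cos 47° = 86.887 N. With F at its minimum the steel block is on the verge of sliding down, so static friction is at its maximum μ_s N = 0.47 × 86.887 = 40.837 N and acts up the slope.
Equilibrium along the incline: F + μ_s N = mg sin 47°, so F = 93.174 − 40.837 = 52.337 N.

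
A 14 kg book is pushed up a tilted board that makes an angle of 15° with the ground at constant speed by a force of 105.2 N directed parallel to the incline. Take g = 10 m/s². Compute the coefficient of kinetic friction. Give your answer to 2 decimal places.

0.51

At constant speed ΣF = 0 along the incline. The applied 105.2 N acts up the slope; the weight component mg sin 15° = 36.235 N and kinetic friction μN both act down the slope.
So 105.2 = 36.235 + μ × 135.230, giving μ = (105.2 − 36.235) / 135.230 = 0.5100.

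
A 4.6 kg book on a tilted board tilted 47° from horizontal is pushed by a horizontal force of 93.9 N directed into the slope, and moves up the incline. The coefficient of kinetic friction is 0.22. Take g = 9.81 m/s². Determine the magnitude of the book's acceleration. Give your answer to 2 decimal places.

The horizontal push has components F cos 47° = 93.9 × 0.6820 = 64.040 N up the incline and F sin 47° = 93.9 × 0.7314 = 68.678 N pressing into the surface.
The normal force is therefore N = mg cos 47° + F sin 47° = 30.776 + 68.678 = 99.454 N, and kinetic friction down the slope is μN = 0.22 × 99.454 = 21.880 N.
Along the incline: F cos 47° − mg sin 47° − μN = ma, so 64.040 − 33.005 − 21.880 = 4.6 a, giving a = 1.9902 m/s².

1.99 m/s²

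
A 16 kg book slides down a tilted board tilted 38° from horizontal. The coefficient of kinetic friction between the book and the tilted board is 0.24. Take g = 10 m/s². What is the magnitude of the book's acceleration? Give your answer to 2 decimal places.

4.27 m/s²

Resolving the weight along the incline: the component pulling the book down the slope is mg sin 38° = 16 × 10 × 0.6157 = 98.512 N, and the normal force is N = mg cos 38° = 16 × 10 × 0.7880 = 126.080 N.
Kinetic friction acts up the slope with magnitude f = μN = 0.24 × 126.080 = 30.259 N.
Net force along the incline is 98.512 − 30.259 = 68.253 N, so a = 68.253 / 16 = 4.2658 m/s².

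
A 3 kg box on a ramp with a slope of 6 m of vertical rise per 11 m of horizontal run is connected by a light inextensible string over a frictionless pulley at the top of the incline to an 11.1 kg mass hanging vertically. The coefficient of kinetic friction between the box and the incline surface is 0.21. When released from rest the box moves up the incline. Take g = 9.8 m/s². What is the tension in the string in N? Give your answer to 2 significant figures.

For the box on the incline: the weight component along the slope is m₁g sin 28.61° = 3 × 9.8 × 0.4789 = 14.080 N and the normal force is N = m₁g cos 28.61° = 25.810 N.
Kinetic friction opposes the box's motion up the incline: f = μN = 0.21 × 25.810 = 5.420 N acting down the slope.
Newton's second law for the box (up-slope positive): T − 14.080 − 5.420 = 3 a. For the hanging mass (downward positive): 11.1 × 9.8 − T = 11.1 a.
Adding the two equations eliminates T: 89.280 = 14.1 a, so a = 6.3319 m/s².
Then from the hanging mass's equation, T = 11.1 × (9.8 − 6.3319) = 38.496 N.

38 N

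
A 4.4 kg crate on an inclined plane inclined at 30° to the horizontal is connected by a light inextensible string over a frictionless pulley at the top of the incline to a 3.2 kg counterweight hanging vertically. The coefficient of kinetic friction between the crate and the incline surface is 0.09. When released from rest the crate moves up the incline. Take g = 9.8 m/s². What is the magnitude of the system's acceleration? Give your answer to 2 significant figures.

0.85 m/s²

For the crate on the incline: the weight component along the slope is m₁g sin 30° = 4.4 × 9.8 × 0.5000 = 21.560 N and the normal force is N = m₁g cos 30° = 37.343 N.
Kinetic friction opposes the crate's motion up the incline: f = μN = 0.09 × 37.343 = 3.361 N acting down the slope.
Newton's second law for the crate (up-slope positive): T − 21.560 − 3.361 = 4.4 a. For the hanging counterweight (downward positive): 3.2 × 9.8 − T = 3.2 a.
Adding the two equations eliminates T: 6.439 = 7.6 a, so a = 0.8472 m/s².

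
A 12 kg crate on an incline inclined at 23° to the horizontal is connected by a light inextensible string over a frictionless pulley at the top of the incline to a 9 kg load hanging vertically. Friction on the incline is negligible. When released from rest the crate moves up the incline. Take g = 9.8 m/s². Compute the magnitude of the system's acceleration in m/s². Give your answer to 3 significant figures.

For the crate on the incline: the weight component along the slope is m₁g sin 23° = 12 × 9.8 × 0.3907 = 45.946 N and the normal force is N = m₁g cos 23° = 108.251 N.
Newton's second law for the crate (up-slope positive): T − 45.946 = 12 a. For the hanging load (downward positive): 9 × 9.8 − T = 9 a.
Adding the two equations eliminates T: 42.254 = 21 a, so a = 2.0121 m/s².

2.01 m/s²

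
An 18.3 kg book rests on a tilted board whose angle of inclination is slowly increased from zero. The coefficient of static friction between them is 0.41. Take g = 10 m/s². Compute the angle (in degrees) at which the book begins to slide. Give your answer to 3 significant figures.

22.3°

At the threshold of sliding, static friction is at its maximum μ_s N and exactly balances the weight component along the incline: mg sin θ = μ_s mg cos θ.
Hence tan θ = μ_s = 0.41, so θ = arctan(0.41) = 22.2936°.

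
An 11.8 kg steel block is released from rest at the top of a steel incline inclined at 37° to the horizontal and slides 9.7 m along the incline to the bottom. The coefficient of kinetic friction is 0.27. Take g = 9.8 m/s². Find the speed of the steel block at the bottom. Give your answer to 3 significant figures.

8.57 m/s

The weight component along the incline is mg sin 37° = 69.594 N and the normal force is N = mg cos 37° = 92.354 N.
Friction up the slope is f = μN = 0.27 × 92.354 = 24.936 N, so the net downslope force is 69.594 − 24.936 = 44.658 N and a = 44.658 / 11.8 = 3.7846 m/s².
Starting from rest over a distance of 9.7 m, v² = 2aL = 2 × 3.7846 × 9.7 = 73.4212, so v = 8.5686 m/s.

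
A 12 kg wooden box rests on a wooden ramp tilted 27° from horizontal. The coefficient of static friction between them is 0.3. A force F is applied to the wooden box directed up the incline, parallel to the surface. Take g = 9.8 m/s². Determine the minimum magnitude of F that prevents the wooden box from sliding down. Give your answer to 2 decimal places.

The normal force is N = mg cos 27° = 104.782 N. With F at its minimum the wooden box is on the verge of sliding down, so static friction is at its maximum μ_s N = 0.3 × 104.782 = 31.435 N and acts up the slope.
Equilibrium along the incline: F + μ_s N = mg sin 27°, so F = 53.389 − 31.435 = 21.954 N.

21.95 N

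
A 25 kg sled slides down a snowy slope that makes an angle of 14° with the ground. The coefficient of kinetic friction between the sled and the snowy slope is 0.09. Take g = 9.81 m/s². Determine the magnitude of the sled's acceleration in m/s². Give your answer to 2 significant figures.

Resolving the weight along the incline: the component pulling the sled down the slope is mg sin 14° = 25 × 9.81 × 0.2419 = 59.326 N, and the normal force is N = mg cos 14° = 25 × 9.81 × 0.9703 = 237.966 N.
Kinetic friction acts up the slope with magnitude f = μN = 0.09 × 237.966 = 21.417 N.
Net force along the incline is 59.326 − 21.417 = 37.909 N, so a = 37.909 / 25 = 1.5164 m/s².

1.5 m/s²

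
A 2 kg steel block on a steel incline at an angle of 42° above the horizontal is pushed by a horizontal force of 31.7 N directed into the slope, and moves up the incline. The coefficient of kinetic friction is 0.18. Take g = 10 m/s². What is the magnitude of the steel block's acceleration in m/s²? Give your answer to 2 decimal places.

1.84 m/s²

The horizontal push has components F cos 42° = 31.7 × 0.7431 = 23.556 N up the incline and F sin 42° = 31.7 × 0.6691 = 21.210 N pressing into the surface.
The normal force is therefore N = mg cos 42° + F sin 42° = 14.862 + 21.210 = 36.072 N, and kinetic friction down the slope is μN = 0.18 × 36.072 = 6.493 N.
Along the incline: F cos 42° − mg sin 42° − μN = ma, so 23.556 − 13.382 − 6.493 = 2 a, giving a = 1.8405 m/s².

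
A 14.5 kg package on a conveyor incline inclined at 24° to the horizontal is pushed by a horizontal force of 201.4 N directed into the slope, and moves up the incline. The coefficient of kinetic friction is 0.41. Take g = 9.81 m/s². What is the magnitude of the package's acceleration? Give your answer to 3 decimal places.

2.708 m/s²

The horizontal push has components F cos 24° = 201.4 × 0.9135 = 183.979 N up the incline and F sin 24° = 201.4 × 0.4067 = 81.909 N pressing into the surface.
The normal force is therefore N = mg cos 24° + F sin 24° = 129.941 + 81.909 = 211.850 N, and kinetic friction down the slope is μN = 0.41 × 211.850 = 86.858 N.
Along the incline: F cos 24° − mg sin 24° − μN = ma, so 183.979 − 57.851 − 86.858 = 14.5 a, giving a = 2.7083 m/s².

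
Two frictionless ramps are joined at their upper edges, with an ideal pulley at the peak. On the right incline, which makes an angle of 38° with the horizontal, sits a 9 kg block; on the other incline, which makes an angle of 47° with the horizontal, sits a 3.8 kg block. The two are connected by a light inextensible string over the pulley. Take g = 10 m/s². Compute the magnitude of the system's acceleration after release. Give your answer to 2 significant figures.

Resolve each weight along its own incline: the 9 kg mass has component 9 × 10 × sin 38° = 55.410 N down its slope, and the 3.8 kg mass has 3.8 × 10 × sin 47° = 27.791 N down its slope.
The 9 kg side's 55.410 N exceeds the other side's 27.791 N, so that mass slides down and the 3.8 kg mass slides up. Taking that direction as positive, Newton's second law for the whole system gives 55.410 − 27.791 = (9 + 3.8) a, so a = 27.619 / 12.8 = 2.1577 m/s².

2.2 m/s²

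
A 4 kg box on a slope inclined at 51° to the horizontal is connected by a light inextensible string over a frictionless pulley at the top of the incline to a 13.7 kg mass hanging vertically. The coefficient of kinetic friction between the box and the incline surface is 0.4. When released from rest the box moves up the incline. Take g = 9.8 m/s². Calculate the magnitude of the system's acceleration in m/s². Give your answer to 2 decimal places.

5.31 m/s²

For the box on the incline: the weight component along the slope is m₁g sin 51° = 4 × 9.8 × 0.7771 = 30.462 N and the normal force is N = m₁g cos 51° = 24.669 N.
Kinetic friction opposes the box's motion up the incline: f = μN = 0.4 × 24.669 = 9.868 N acting down the slope.
Newton's second law for the box (up-slope positive): T − 30.462 − 9.868 = 4 a. For the hanging mass (downward positive): 13.7 × 9.8 − T = 13.7 a.
Adding the two equations eliminates T: 93.930 = 17.7 a, so a = 5.3068 m/s².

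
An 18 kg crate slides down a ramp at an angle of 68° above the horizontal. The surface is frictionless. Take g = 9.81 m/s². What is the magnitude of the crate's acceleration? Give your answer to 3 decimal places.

9.096 m/s²

Resolving the weight along the incline: the component pulling the crate down the slope is mg sin 68° = 18 × 9.81 × 0.9272 = 163.725 N, and the normal force is N = mg cos 68° = 18 × 9.81 × 0.3746 = 66.147 N.
With no friction the net force along the incline is 163.725 N, so a = g sin 68° = 163.725 / 18 = 9.0958 m/s².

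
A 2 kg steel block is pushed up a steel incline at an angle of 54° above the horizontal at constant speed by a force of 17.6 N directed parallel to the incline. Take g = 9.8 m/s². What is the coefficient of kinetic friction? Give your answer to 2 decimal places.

0.15

At constant speed ΣF = 0 along the incline. The applied 17.6 N acts up the slope; the weight component mg sin 54° = 15.857 N and kinetic friction μN both act down the slope.
So 17.6 = 15.857 + μ × 11.521, giving μ = (17.6 − 15.857) / 11.521 = 0.1513.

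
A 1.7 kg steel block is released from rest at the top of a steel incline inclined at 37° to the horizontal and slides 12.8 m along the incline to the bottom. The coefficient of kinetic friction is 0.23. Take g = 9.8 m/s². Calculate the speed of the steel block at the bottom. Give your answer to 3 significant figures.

The weight component along the incline is mg sin 37° = 10.026 N and the normal force is N = mg cos 37° = 13.305 N.
Friction up the slope is f = μN = 0.23 × 13.305 = 3.060 N, so the net downslope force is 10.026 − 3.060 = 6.966 N and a = 6.966 / 1.7 = 4.0976 m/s².
Starting from rest over a distance of 12.8 m, v² = 2aL = 2 × 4.0976 × 12.8 = 104.8986, so v = 10.2420 m/s.

10.2 m/s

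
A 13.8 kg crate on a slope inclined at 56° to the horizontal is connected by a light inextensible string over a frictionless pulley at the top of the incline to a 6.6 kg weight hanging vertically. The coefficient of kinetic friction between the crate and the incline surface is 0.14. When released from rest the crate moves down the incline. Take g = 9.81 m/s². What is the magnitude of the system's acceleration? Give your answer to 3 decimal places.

1.808 m/s²

For the crate on the incline: the weight component along the slope is m₁g sin 56° = 13.8 × 9.81 × 0.8290 = 112.228 N and the normal force is N = m₁g cos 56° = 75.702 N.
Kinetic friction opposes the crate's motion down the incline: f = μN = 0.14 × 75.702 = 10.598 N acting up the slope.
Newton's second law for the crate (down-slope positive): 112.228 − 10.598 − T = 13.8 a. For the hanging weight (upward positive): T − 6.6 × 9.81 = 6.6 a.
Adding the two equations eliminates T: 36.884 = 20.4 a, so a = 1.8080 m/s².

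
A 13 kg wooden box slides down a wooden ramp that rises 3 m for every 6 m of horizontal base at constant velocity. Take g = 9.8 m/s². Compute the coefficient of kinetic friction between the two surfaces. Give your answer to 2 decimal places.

At constant velocity the net force along the incline is zero: mg sin 26.57° = μ mg cos 26.57°.
So μ = tan 26.57° = 0.4472 / 0.8944 = 0.5000.

0.50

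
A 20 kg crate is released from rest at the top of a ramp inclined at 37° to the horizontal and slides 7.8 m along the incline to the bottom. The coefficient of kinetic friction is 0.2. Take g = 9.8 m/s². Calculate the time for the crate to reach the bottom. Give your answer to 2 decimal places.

1.90 s

The weight component along the incline is mg sin 37° = 117.956 N and the normal force is N = mg cos 37° = 156.533 N.
Friction up the slope is f = μN = 0.2 × 156.533 = 31.307 N, so the net downslope force is 117.956 − 31.307 = 86.649 N and a = 86.649 / 20 = 4.3324 m/s².
Starting from rest, L = ½at², so t = √(2L/a) = √(2 × 7.8 / 4.3324) = 1.8976 s.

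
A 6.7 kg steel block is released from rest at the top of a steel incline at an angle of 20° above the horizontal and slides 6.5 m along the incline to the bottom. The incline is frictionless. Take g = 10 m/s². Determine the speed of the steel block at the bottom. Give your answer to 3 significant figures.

The weight component along the incline is mg sin 20° = 22.915 N and the normal force is N = mg cos 20° = 62.959 N.
With no friction, a = g sin 20° = 3.4202 m/s².
Starting from rest over a distance of 6.5 m, v² = 2aL = 2 × 3.4202 × 6.5 = 44.4626, so v = 6.6680 m/s.

6.67 m/s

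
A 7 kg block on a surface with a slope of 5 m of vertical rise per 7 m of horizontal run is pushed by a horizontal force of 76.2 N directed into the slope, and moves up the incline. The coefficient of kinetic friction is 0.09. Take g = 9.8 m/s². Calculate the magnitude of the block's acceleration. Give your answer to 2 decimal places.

The horizontal push has components F cos 35.54° = 76.2 × 0.8137 = 62.004 N up the incline and F sin 35.54° = 76.2 × 0.5812 = 44.287 N pressing into the surface.
The normal force is therefore N = mg cos 35.54° + F sin 35.54° = 55.820 + 44.287 = 100.107 N, and kinetic friction down the slope is μN = 0.09 × 100.107 = 9.010 N.
Along the incline: F cos 35.54° − mg sin 35.54° − μN = ma, so 62.004 − 39.870 − 9.010 = 7 a, giving a = 1.8749 m/s².

1.87 m/s²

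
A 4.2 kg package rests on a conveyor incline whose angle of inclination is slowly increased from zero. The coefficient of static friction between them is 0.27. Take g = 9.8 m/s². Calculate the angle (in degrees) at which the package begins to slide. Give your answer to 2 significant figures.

15°

At the threshold of sliding, static friction is at its maximum μ_s N and exactly balances the weight component along the incline: mg sin θ = μ_s mg cos θ.
Hence tan θ = μ_s = 0.27, so θ = arctan(0.27) = 15.1096°.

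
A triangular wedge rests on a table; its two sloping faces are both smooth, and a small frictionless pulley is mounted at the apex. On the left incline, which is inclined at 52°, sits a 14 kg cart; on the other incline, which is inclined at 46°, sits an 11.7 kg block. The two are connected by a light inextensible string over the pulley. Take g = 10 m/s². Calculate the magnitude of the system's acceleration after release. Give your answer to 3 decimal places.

Resolve each weight along its own incline: the 14 kg mass has component 14 × 10 × sin 52° = 110.322 N down its slope, and the 11.7 kg mass has 11.7 × 10 × sin 46° = 84.163 N down its slope.
The 14 kg side's 110.322 N exceeds the other side's 84.163 N, so that mass slides down and the 11.7 kg mass slides up. Taking that direction as positive, Newton's second law for the whole system gives 110.322 − 84.163 = (14 + 11.7) a, so a = 26.159 / 25.7 = 1.0179 m/s².

1.018 m/s²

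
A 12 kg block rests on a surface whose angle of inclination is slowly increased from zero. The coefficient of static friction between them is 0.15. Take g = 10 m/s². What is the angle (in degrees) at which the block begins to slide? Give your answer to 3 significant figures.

8.53°

At the threshold of sliding, static friction is at its maximum μ_s N and exactly balances the weight component along the incline: mg sin θ = μ_s mg cos θ.
Hence tan θ = μ_s = 0.15, so θ = arctan(0.15) = 8.5308°.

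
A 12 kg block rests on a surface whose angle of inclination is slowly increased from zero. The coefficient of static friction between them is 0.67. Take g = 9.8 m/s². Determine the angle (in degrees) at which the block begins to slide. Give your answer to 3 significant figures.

At the threshold of sliding, static friction is at its maximum μ_s N and exactly balances the weight component along the incline: mg sin θ = μ_s mg cos θ.
Hence tan θ = μ_s = 0.67, so θ = arctan(0.67) = 33.8221°.

33.8°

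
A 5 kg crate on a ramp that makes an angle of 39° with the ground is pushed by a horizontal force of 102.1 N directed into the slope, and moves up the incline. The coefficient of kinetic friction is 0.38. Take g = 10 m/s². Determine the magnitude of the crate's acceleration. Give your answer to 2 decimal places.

The horizontal push has components F cos 39° = 102.1 × 0.7771 = 79.342 N up the incline and F sin 39° = 102.1 × 0.6293 = 64.252 N pressing into the surface.
The normal force is therefore N = mg cos 39° + F sin 39° = 38.855 + 64.252 = 103.107 N, and kinetic friction down the slope is μN = 0.38 × 103.107 = 39.181 N.
Along the incline: F cos 39° − mg sin 39° − μN = ma, so 79.342 − 31.465 − 39.181 = 5 a, giving a = 1.7392 m/s².

1.74 m/s²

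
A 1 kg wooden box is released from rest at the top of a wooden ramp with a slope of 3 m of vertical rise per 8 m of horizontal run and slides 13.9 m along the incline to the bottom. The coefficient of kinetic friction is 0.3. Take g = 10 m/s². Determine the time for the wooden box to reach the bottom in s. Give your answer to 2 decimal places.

The weight component along the incline is mg sin 20.56° = 3.511 N and the normal force is N = mg cos 20.56° = 9.363 N.
Friction up the slope is f = μN = 0.3 × 9.363 = 2.809 N, so the net downslope force is 3.511 − 2.809 = 0.702 N and a = 0.702 / 1 = 0.7020 m/s².
Starting from rest, L = ½at², so t = √(2L/a) = √(2 × 13.9 / 0.7020) = 6.2929 s.

6.29 s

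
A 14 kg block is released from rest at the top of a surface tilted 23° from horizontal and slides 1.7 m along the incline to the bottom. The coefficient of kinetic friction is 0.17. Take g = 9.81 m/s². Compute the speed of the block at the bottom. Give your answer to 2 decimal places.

2.80 m/s

The weight component along the incline is mg sin 23° = 53.663 N and the normal force is N = mg cos 23° = 126.422 N.
Friction up the slope is f = μN = 0.17 × 126.422 = 21.492 N, so the net downslope force is 53.663 − 21.492 = 32.171 N and a = 32.171 / 14 = 2.2979 m/s².
Starting from rest over a distance of 1.7 m, v² = 2aL = 2 × 2.2979 × 1.7 = 7.8129, so v = 2.7952 m/s.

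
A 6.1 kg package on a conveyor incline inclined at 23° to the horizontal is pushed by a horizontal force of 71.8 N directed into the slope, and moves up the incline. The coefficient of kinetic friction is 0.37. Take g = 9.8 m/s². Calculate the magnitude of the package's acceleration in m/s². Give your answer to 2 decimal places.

The horizontal push has components F cos 23° = 71.8 × 0.9205 = 66.092 N up the incline and F sin 23° = 71.8 × 0.3907 = 28.052 N pressing into the surface.
The normal force is therefore N = mg cos 23° + F sin 23° = 55.027 + 28.052 = 83.079 N, and kinetic friction down the slope is μN = 0.37 × 83.079 = 30.739 N.
Along the incline: F cos 23° − mg sin 23° − μN = ma, so 66.092 − 23.356 − 30.739 = 6.1 a, giving a = 1.9667 m/s².

1.97 m/s²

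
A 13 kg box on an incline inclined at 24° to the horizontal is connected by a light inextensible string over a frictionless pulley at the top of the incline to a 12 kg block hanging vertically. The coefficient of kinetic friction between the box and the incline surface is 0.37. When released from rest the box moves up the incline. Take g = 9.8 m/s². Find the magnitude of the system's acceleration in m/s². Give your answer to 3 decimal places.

For the box on the incline: the weight component along the slope is m₁g sin 24° = 13 × 9.8 × 0.4067 = 51.814 N and the normal force is N = m₁g cos 24° = 116.386 N.
Kinetic friction opposes the box's motion up the incline: f = μN = 0.37 × 116.386 = 43.063 N acting down the slope.
Newton's second law for the box (up-slope positive): T − 51.814 − 43.063 = 13 a. For the hanging block (downward positive): 12 × 9.8 − T = 12 a.
Adding the two equations eliminates T: 22.723 = 25 a, so a = 0.9089 m/s².

0.909 m/s²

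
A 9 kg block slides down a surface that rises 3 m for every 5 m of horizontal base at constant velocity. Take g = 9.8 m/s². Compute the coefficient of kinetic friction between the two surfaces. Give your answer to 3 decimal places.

At constant velocity the net force along the incline is zero: mg sin 30.96° = μ mg cos 30.96°.
So μ = tan 30.96° = 0.5145 / 0.8575 = 0.6000.

0.600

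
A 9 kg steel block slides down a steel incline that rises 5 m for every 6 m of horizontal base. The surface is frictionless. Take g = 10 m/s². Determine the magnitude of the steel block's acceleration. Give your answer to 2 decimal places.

6.40 m/s²

Resolving the weight along the incline: the component pulling the steel block down the slope is mg sin 39.81° = 9 × 10 × 0.6402 = 57.618 N, and the normal force is N = mg cos 39.81° = 9 × 10 × 0.7682 = 69.138 N.
With no friction the net force along the incline is 57.618 N, so a = g sin 39.81° = 57.618 / 9 = 6.4020 m/s².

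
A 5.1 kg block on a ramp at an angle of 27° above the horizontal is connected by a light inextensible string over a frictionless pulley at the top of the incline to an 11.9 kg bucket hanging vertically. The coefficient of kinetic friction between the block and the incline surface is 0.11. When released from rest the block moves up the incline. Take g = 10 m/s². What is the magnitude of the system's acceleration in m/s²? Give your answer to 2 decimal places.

5.34 m/s²

For the block on the incline: the weight component along the slope is m₁g sin 27° = 5.1 × 10 × 0.4540 = 23.154 N and the normal force is N = m₁g cos 27° = 45.441 N.
Kinetic friction opposes the block's motion up the incline: f = μN = 0.11 × 45.441 = 4.999 N acting down the slope.
Newton's second law for the block (up-slope positive): T − 23.154 − 4.999 = 5.1 a. For the hanging bucket (downward positive): 11.9 × 10 − T = 11.9 a.
Adding the two equations eliminates T: 90.847 = 17 a, so a = 5.3439 m/s².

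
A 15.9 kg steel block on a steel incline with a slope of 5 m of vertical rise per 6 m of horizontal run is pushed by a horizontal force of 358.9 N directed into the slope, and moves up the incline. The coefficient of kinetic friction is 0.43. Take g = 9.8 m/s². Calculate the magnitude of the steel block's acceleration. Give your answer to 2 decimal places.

1.62 m/s²

The horizontal push has components F cos 39.81° = 358.9 × 0.7682 = 275.707 N up the incline and F sin 39.81° = 358.9 × 0.6402 = 229.768 N pressing into the surface.
The normal force is therefore N = mg cos 39.81° + F sin 39.81° = 119.701 + 229.768 = 349.469 N, and kinetic friction down the slope is μN = 0.43 × 349.469 = 150.272 N.
Along the incline: F cos 39.81° − mg sin 39.81° − μN = ma, so 275.707 − 99.756 − 150.272 = 15.9 a, giving a = 1.6150 m/s².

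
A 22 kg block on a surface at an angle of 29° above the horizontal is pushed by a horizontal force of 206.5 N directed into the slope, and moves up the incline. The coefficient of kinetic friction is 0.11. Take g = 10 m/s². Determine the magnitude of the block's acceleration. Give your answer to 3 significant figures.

1.90 m/s²

The horizontal push has components F cos 29° = 206.5 × 0.8746 = 180.605 N up the incline and F sin 29° = 206.5 × 0.4848 = 100.111 N pressing into the surface.
The normal force is therefore N = mg cos 29° + F sin 29° = 192.412 + 100.111 = 292.523 N, and kinetic friction down the slope is μN = 0.11 × 292.523 = 32.178 N.
Along the incline: F cos 29° − mg sin 29° − μN = ma, so 180.605 − 106.656 − 32.178 = 22 a, giving a = 1.8987 m/s².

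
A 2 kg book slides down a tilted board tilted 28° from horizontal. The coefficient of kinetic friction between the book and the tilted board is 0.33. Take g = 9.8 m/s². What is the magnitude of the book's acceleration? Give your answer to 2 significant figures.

Resolving the weight along the incline: the component pulling the book down the slope is mg sin 28° = 2 × 9.8 × 0.4695 = 9.202 N, and the normal force is N = mg cos 28° = 2 × 9.8 × 0.8829 = 17.305 N.
Kinetic friction acts up the slope with magnitude f = μN = 0.33 × 17.305 = 5.711 N.
Net force along the incline is 9.202 − 5.711 = 3.491 N, so a = 3.491 / 2 = 1.7455 m/s².

1.7 m/s²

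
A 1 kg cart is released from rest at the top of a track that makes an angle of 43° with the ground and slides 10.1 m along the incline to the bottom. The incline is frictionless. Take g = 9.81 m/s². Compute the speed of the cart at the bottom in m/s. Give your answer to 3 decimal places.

The weight component along the incline is mg sin 43° = 6.690 N and the normal force is N = mg cos 43° = 7.175 N.
With no friction, a = g sin 43° = 6.6904 m/s².
Starting from rest over a distance of 10.1 m, v² = 2aL = 2 × 6.6904 × 10.1 = 135.1461, so v = 11.6252 m/s.

11.625 m/s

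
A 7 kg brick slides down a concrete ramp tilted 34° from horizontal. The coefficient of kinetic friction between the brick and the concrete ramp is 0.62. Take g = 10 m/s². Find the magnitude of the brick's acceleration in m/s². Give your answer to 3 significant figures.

Resolving the weight along the incline: the component pulling the brick down the slope is mg sin 34° = 7 × 10 × 0.5592 = 39.144 N, and the normal force is N = mg cos 34° = 7 × 10 × 0.8290 = 58.030 N.
Kinetic friction acts up the slope with magnitude f = μN = 0.62 × 58.030 = 35.979 N.
Net force along the incline is 39.144 − 35.979 = 3.165 N, so a = 3.165 / 7 = 0.4521 m/s².

0.452 m/s²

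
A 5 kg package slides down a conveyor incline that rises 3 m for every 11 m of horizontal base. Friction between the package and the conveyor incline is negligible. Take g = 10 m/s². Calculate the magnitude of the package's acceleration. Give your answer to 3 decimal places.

Resolving the weight along the incline: the component pulling the package down the slope is mg sin 15.26° = 5 × 10 × 0.2631 = 13.155 N, and the normal force is N = mg cos 15.26° = 5 × 10 × 0.9648 = 48.240 N.
With no friction the net force along the incline is 13.155 N, so a = g sin 15.26° = 13.155 / 5 = 2.6310 m/s².

2.631 m/s²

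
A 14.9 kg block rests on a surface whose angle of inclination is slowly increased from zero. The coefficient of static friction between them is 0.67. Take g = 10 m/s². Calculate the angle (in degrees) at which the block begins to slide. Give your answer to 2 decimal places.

33.82°

At the threshold of sliding, static friction is at its maximum μ_s N and exactly balances the weight component along the incline: mg sin θ = μ_s mg cos θ.
Hence tan θ = μ_s = 0.67, so θ = arctan(0.67) = 33.8221°.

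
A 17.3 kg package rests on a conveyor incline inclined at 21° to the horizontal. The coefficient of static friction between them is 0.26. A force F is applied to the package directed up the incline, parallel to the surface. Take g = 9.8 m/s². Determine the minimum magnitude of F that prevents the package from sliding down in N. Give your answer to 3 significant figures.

The normal force is N = mg cos 21° = 158.279 N. With F at its minimum the package is on the verge of sliding down, so static friction is at its maximum μ_s N = 0.26 × 158.279 = 41.153 N and acts up the slope.
Equilibrium along the incline: F + μ_s N = mg sin 21°, so F = 60.758 − 41.153 = 19.605 N.

19.6 N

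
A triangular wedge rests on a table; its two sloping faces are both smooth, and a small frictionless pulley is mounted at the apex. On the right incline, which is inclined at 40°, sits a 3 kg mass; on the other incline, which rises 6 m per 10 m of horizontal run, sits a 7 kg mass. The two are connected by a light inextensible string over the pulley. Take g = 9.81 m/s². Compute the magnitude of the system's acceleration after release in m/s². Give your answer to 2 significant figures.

1.6 m/s²

Resolve each weight along its own incline: the 3 kg mass has component 3 × 9.81 × sin 40° = 18.917 N down its slope, and the 7 kg mass has 7 × 9.81 × sin 30.96° = 35.330 N down its slope.
The 7 kg side's 35.330 N exceeds the other side's 18.917 N, so that mass slides down and the 3 kg mass slides up. Taking that direction as positive, Newton's second law for the whole system gives 35.330 − 18.917 = (3 + 7) a, so a = 16.413 / 10 = 1.6413 m/s².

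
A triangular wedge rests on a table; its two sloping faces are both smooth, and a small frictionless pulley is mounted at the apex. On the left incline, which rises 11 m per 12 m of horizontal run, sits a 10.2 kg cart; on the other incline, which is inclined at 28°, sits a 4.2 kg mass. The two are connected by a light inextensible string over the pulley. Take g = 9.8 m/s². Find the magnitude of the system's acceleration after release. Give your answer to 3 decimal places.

3.349 m/s²

Resolve each weight along its own incline: the 10.2 kg mass has component 10.2 × 9.8 × sin 42.51° = 67.545 N down its slope, and the 4.2 kg mass has 4.2 × 9.8 × sin 28° = 19.323 N down its slope.
The 10.2 kg side's 67.545 N exceeds the other side's 19.323 N, so that mass slides down and the 4.2 kg mass slides up. Taking that direction as positive, Newton's second law for the whole system gives 67.545 − 19.323 = (10.2 + 4.2) a, so a = 48.222 / 14.4 = 3.3488 m/s².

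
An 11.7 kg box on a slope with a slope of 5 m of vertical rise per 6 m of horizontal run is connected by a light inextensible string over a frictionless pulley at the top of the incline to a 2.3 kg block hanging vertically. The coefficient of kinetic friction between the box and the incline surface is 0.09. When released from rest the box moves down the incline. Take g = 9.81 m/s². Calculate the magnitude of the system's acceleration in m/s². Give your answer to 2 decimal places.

For the box on the incline: the weight component along the slope is m₁g sin 39.81° = 11.7 × 9.81 × 0.6402 = 73.480 N and the normal force is N = m₁g cos 39.81° = 88.174 N.
Kinetic friction opposes the box's motion down the incline: f = μN = 0.09 × 88.174 = 7.936 N acting up the slope.
Newton's second law for the box (down-slope positive): 73.480 − 7.936 − T = 11.7 a. For the hanging block (upward positive): T − 2.3 × 9.81 = 2.3 a.
Adding the two equations eliminates T: 42.981 = 14 a, so a = 3.0701 m/s².

3.07 m/s²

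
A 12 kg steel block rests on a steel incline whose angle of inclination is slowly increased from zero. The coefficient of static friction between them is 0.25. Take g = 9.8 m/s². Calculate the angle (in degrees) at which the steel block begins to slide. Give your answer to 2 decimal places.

At the threshold of sliding, static friction is at its maximum μ_s N and exactly balances the weight component along the incline: mg sin θ = μ_s mg cos θ.
Hence tan θ = μ_s = 0.25, so θ = arctan(0.25) = 14.0362°.

14.04°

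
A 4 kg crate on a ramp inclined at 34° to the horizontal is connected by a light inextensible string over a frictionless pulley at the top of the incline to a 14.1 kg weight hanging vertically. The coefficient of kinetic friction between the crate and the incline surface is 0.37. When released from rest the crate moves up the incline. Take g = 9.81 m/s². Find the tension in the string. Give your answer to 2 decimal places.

57.04 N

For the crate on the incline: the weight component along the slope is m₁g sin 34° = 4 × 9.81 × 0.5592 = 21.943 N and the normal force is N = m₁g cos 34° = 32.531 N.
Kinetic friction opposes the crate's motion up the incline: f = μN = 0.37 × 32.531 = 12.036 N acting down the slope.
Newton's second law for the crate (up-slope positive): T − 21.943 − 12.036 = 4 a. For the hanging weight (downward positive): 14.1 × 9.81 − T = 14.1 a.
Adding the two equations eliminates T: 104.342 = 18.1 a, so a = 5.7648 m/s².
Then from the hanging weight's equation, T = 14.1 × (9.81 − 5.7648) = 57.037 N.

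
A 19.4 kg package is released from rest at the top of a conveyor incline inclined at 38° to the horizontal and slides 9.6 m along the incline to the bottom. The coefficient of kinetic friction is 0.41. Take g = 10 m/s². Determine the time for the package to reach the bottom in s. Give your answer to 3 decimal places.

The weight component along the incline is mg sin 38° = 119.438 N and the normal force is N = mg cos 38° = 152.874 N.
Friction up the slope is f = μN = 0.41 × 152.874 = 62.678 N, so the net downslope force is 119.438 − 62.678 = 56.760 N and a = 56.760 / 19.4 = 2.9258 m/s².
Starting from rest, L = ½at², so t = √(2L/a) = √(2 × 9.6 / 2.9258) = 2.5617 s.

2.562 s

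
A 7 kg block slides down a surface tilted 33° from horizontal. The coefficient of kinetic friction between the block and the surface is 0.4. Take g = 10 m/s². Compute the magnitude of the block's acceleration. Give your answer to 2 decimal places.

Resolving the weight along the incline: the component pulling the block down the slope is mg sin 33° = 7 × 10 × 0.5446 = 38.122 N, and the normal force is N = mg cos 33° = 7 × 10 × 0.8387 = 58.709 N.
Kinetic friction acts up the slope with magnitude f = μN = 0.4 × 58.709 = 23.484 N.
Net force along the incline is 38.122 − 23.484 = 14.638 N, so a = 14.638 / 7 = 2.0911 m/s².

2.09 m/s²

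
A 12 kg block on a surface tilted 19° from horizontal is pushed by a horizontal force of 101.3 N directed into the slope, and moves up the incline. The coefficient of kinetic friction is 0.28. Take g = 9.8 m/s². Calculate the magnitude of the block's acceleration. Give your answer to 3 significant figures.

1.43 m/s²

The horizontal push has components F cos 19° = 101.3 × 0.9455 = 95.779 N up the incline and F sin 19° = 101.3 × 0.3256 = 32.983 N pressing into the surface.
The normal force is therefore N = mg cos 19° + F sin 19° = 111.191 + 32.983 = 144.174 N, and kinetic friction down the slope is μN = 0.28 × 144.174 = 40.369 N.
Along the incline: F cos 19° − mg sin 19° − μN = ma, so 95.779 − 38.291 − 40.369 = 12 a, giving a = 1.4266 m/s².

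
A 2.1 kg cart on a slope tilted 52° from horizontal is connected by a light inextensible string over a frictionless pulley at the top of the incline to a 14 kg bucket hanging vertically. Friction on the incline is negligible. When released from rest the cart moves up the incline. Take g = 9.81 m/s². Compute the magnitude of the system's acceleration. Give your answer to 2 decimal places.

7.52 m/s²

For the cart on the incline: the weight component along the slope is m₁g sin 52° = 2.1 × 9.81 × 0.7880 = 16.234 N and the normal force is N = m₁g cos 52° = 12.683 N.
Newton's second law for the cart (up-slope positive): T − 16.234 = 2.1 a. For the hanging bucket (downward positive): 14 × 9.81 − T = 14 a.
Adding the two equations eliminates T: 121.106 = 16.1 a, so a = 7.5221 m/s².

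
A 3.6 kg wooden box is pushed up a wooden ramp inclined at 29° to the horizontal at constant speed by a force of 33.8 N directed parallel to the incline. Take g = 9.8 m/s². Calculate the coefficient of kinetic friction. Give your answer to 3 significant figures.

0.541

At constant speed ΣF = 0 along the incline. The applied 33.8 N acts up the slope; the weight component mg sin 29° = 17.104 N and kinetic friction μN both act down the slope.
So 33.8 = 17.104 + μ × 30.857, giving μ = (33.8 − 17.104) / 30.857 = 0.5411.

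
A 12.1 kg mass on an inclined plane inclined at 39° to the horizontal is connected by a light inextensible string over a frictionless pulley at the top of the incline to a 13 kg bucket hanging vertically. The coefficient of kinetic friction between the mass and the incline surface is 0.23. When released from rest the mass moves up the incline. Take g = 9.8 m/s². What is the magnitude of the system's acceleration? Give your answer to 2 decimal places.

For the mass on the incline: the weight component along the slope is m₁g sin 39° = 12.1 × 9.8 × 0.6293 = 74.622 N and the normal force is N = m₁g cos 39° = 92.154 N.
Kinetic friction opposes the mass's motion up the incline: f = μN = 0.23 × 92.154 = 21.195 N acting down the slope.
Newton's second law for the mass (up-slope positive): T − 74.622 − 21.195 = 12.1 a. For the hanging bucket (downward positive): 13 × 9.8 − T = 13 a.
Adding the two equations eliminates T: 31.583 = 25.1 a, so a = 1.2583 m/s².

1.26 m/s²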